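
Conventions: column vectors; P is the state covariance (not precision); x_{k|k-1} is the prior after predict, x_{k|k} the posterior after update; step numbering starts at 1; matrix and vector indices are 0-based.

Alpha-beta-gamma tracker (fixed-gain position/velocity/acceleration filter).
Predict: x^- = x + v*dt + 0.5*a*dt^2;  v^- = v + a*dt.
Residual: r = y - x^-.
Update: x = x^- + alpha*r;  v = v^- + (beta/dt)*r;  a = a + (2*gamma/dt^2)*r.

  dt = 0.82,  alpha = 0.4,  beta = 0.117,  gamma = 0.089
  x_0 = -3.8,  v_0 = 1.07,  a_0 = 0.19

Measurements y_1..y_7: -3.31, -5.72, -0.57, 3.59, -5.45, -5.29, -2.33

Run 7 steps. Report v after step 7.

step 1: x_pred=-2.8587  r=-0.4513  x^+=-3.0392  v^+=1.1614  a^+=0.0705
step 2: x_pred=-2.0632  r=-3.6568  x^+=-3.5259  v^+=0.6975  a^+=-0.8975
step 3: x_pred=-3.2557  r=2.6857  x^+=-2.1814  v^+=0.3447  a^+=-0.1865
step 4: x_pred=-1.9615  r=5.5515  x^+=0.2591  v^+=0.9839  a^+=1.2831
step 5: x_pred=1.4972  r=-6.9472  x^+=-1.2817  v^+=1.0447  a^+=-0.5560
step 6: x_pred=-0.6119  r=-4.6781  x^+=-2.4832  v^+=-0.0787  a^+=-1.7944
step 7: x_pred=-3.1510  r=0.8210  x^+=-2.8226  v^+=-1.4330  a^+=-1.5771

v_post = -1.4330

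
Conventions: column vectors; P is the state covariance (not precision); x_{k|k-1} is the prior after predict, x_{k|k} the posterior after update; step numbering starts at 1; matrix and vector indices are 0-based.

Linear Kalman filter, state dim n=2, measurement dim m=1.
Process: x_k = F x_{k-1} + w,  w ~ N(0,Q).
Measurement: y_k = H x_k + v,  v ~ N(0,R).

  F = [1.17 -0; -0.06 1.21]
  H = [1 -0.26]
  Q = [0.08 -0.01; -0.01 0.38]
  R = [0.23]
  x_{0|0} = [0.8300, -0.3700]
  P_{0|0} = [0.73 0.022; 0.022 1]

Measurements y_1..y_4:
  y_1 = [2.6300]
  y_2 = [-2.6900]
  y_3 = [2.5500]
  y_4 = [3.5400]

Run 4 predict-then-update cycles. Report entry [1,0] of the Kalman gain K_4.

step 1: x^-=[0.9711, -0.4975]  P^-=[1.0793 -0.0301; -0.0301 1.8435]  S=[1.4496]  K=[0.7500; -0.3514]  nu=[1.5295]  x^+=[2.1182, -1.0350]  P^+=[0.2640 0.3519; 0.3519 1.6645]
step 2: x^-=[2.4783, -1.3795]  P^-=[0.4414 0.4697; 0.4697 2.7669]  S=[0.6142]  K=[0.5198; -0.4065]  nu=[-5.5270]  x^+=[-0.3947, 0.8673]  P^+=[0.2754 0.5995; 0.5995 2.6654]
step 3: x^-=[-0.4618, 1.0731]  P^-=[0.4570 0.8194; 0.8194 4.1963]  S=[0.5446]  K=[0.4480; -0.4988]  nu=[3.2908]  x^+=[1.0125, -0.5684]  P^+=[0.3477 0.9411; 0.9411 4.0608]
step 4: x^-=[1.1846, -0.7485]  P^-=[0.5560 1.2979; 1.2979 6.1900]  S=[0.5295]  K=[0.4127; -0.5883]  nu=[2.1608]  x^+=[2.0764, -2.0197]  P^+=[0.4658 1.4264; 1.4264 6.0067]

K[1,0] = -0.5883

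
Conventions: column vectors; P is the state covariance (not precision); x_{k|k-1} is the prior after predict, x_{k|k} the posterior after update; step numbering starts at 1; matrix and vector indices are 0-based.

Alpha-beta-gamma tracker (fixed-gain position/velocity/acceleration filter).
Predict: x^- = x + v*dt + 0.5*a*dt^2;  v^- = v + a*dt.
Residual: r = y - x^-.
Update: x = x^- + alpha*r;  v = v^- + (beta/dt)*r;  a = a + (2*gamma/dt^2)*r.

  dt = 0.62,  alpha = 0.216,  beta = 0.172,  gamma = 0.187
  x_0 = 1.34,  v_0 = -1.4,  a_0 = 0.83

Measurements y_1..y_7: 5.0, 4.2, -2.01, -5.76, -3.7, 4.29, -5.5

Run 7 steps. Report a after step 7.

a_post = 7.0063

step 1: x_pred=0.6315  r=4.3685  x^+=1.5751  v^+=0.3265  a^+=5.0803
step 2: x_pred=2.7540  r=1.4460  x^+=3.0663  v^+=3.8774  a^+=6.4872
step 3: x_pred=6.7172  r=-8.7272  x^+=4.8321  v^+=5.4784  a^+=-2.0039
step 4: x_pred=7.8436  r=-13.6036  x^+=4.9052  v^+=0.4621  a^+=-15.2394
step 5: x_pred=2.2627  r=-5.9627  x^+=0.9748  v^+=-10.6405  a^+=-21.0408
step 6: x_pred=-9.6664  r=13.9564  x^+=-6.6518  v^+=-19.8140  a^+=-7.4620
step 7: x_pred=-20.3706  r=14.8706  x^+=-17.1586  v^+=-20.3150  a^+=7.0063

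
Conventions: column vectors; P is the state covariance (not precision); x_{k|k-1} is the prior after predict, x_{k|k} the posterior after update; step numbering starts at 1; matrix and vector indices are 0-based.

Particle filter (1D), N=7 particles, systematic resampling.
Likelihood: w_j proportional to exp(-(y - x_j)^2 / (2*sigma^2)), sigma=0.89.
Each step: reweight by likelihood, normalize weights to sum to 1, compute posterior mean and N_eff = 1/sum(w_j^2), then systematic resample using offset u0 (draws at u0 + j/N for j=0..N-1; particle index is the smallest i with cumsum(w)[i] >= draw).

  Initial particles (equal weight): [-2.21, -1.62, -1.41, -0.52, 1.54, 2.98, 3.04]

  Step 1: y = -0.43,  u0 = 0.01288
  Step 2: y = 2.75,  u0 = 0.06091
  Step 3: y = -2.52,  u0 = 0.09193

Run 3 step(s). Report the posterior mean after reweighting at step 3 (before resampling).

step 1: w=[0.0623, 0.1883, 0.2511, 0.4580, 0.0397, 0.0003, 0.0002]  mean=-0.9722  Neff=3.1872  idx=[0, 1, 2, 2, 3, 3, 3]
step 2: w=[0.0001, 0.0016, 0.0051, 0.0051, 0.3294, 0.3294, 0.3294]  mean=-0.5309  Neff=3.0717  idx=[4, 4, 5, 5, 5, 6, 6]
step 3: w=[0.1429, 0.1429, 0.1429, 0.1429, 0.1429, 0.1429, 0.1429]  mean=-0.5200  Neff=7.0000  idx=[0, 1, 2, 3, 4, 5, 6]

post_mean = -0.5200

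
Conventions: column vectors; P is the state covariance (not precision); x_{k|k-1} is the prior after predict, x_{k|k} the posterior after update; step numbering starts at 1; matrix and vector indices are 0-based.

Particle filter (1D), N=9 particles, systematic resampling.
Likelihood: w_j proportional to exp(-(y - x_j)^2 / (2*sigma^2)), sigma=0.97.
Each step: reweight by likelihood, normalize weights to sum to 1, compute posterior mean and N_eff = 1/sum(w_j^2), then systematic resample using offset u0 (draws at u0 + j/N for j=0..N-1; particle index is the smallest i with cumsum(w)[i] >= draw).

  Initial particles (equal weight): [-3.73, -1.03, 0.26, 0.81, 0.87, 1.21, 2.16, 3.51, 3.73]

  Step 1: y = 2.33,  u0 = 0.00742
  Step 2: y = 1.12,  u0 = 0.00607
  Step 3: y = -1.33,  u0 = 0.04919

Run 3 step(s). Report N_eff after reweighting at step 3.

N_eff = 4.0810

step 1: w=[0.0000, 0.0008, 0.0337, 0.0961, 0.1057, 0.1684, 0.3230, 0.1565, 0.1158]  mean=2.0605  Neff=5.2040  idx=[2, 3, 4, 5, 6, 6, 6, 7, 8]
step 2: w=[0.1261, 0.1776, 0.1808, 0.1861, 0.1052, 0.1052, 0.1052, 0.0090, 0.0050]  mean=1.2907  Neff=6.7561  idx=[0, 0, 1, 2, 2, 3, 4, 5, 6]
step 3: w=[0.3264, 0.3264, 0.1097, 0.0955, 0.0955, 0.0406, 0.0019, 0.0019, 0.0019]  mean=0.4865  Neff=4.0810  idx=[0, 0, 0, 1, 1, 1, 2, 3, 4]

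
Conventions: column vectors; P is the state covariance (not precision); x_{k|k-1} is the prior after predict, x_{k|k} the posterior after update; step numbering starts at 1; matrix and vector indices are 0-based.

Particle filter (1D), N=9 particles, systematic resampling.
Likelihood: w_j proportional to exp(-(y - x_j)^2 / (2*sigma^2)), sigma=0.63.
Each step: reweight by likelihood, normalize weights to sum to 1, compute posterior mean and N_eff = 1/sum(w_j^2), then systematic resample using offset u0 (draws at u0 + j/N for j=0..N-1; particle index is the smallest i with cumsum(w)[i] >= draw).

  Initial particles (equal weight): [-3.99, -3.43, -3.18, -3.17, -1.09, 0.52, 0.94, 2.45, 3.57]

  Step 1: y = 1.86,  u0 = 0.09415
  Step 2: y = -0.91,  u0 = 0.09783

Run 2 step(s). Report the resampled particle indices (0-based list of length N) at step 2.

step 1: w=[0.0000, 0.0000, 0.0000, 0.0000, 0.0000, 0.0931, 0.3078, 0.5766, 0.0225]  mean=1.8306  Neff=2.2915  idx=[6, 6, 6, 7, 7, 7, 7, 7, 8]
step 2: w=[0.3333, 0.3333, 0.3333, 0.0000, 0.0000, 0.0000, 0.0000, 0.0000, 0.0000]  mean=0.9401  Neff=3.0005  idx=[0, 0, 0, 1, 1, 1, 2, 2, 2]

resampled_idx = [0, 0, 0, 1, 1, 1, 2, 2, 2]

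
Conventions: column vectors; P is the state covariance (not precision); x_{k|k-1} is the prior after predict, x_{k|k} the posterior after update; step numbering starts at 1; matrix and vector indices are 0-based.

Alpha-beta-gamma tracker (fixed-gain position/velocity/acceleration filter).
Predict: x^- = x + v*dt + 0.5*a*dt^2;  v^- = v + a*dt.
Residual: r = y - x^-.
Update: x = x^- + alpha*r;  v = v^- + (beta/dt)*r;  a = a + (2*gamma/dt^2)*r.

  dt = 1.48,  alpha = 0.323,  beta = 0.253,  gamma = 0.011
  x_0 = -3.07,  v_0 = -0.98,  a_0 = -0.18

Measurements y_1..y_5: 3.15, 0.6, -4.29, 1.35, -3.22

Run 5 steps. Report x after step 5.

step 1: x_pred=-4.7175  r=7.8675  x^+=-2.1763  v^+=0.0985  a^+=-0.1010
step 2: x_pred=-2.1411  r=2.7411  x^+=-1.2557  v^+=0.4177  a^+=-0.0734
step 3: x_pred=-0.7180  r=-3.5720  x^+=-1.8718  v^+=-0.3017  a^+=-0.1093
step 4: x_pred=-2.4380  r=3.7880  x^+=-1.2145  v^+=0.1841  a^+=-0.0713
step 5: x_pred=-1.0201  r=-2.1999  x^+=-1.7307  v^+=-0.2975  a^+=-0.0934

x_post = -1.7307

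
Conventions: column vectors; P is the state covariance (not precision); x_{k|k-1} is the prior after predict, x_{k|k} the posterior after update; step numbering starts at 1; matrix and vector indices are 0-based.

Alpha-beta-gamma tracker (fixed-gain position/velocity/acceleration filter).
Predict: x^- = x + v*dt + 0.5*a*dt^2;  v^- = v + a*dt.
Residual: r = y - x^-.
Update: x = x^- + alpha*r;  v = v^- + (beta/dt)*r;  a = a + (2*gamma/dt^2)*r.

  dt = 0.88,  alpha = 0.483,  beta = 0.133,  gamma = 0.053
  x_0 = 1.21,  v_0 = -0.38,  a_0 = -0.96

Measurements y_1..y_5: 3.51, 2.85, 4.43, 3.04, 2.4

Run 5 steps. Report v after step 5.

v_post = -0.1348

step 1: x_pred=0.5039  r=3.0061  x^+=1.9558  v^+=-0.7705  a^+=-0.5485
step 2: x_pred=1.0654  r=1.7846  x^+=1.9274  v^+=-0.9835  a^+=-0.3043
step 3: x_pred=0.9441  r=3.4859  x^+=2.6278  v^+=-0.7244  a^+=0.1729
step 4: x_pred=2.0573  r=0.9827  x^+=2.5320  v^+=-0.4237  a^+=0.3074
step 5: x_pred=2.2781  r=0.1219  x^+=2.3370  v^+=-0.1348  a^+=0.3241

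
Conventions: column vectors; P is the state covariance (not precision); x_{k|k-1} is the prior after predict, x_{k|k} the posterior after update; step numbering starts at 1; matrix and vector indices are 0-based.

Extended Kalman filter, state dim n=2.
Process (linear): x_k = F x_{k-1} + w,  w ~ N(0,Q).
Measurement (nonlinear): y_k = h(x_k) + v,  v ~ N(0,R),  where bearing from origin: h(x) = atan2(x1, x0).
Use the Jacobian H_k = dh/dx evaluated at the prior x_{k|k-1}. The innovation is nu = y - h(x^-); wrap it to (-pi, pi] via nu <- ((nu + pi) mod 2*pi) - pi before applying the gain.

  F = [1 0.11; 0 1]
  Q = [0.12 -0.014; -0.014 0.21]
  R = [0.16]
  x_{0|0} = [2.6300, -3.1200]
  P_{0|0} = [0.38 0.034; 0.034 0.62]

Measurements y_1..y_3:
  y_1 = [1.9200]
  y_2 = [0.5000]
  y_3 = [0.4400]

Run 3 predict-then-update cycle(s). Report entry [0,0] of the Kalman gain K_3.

K[0,0] = 0.1410

step 1: x^-=[2.2868, -3.1200]  P^-=[0.5150 0.0882; 0.0882 0.8300]  H_jac=[0.2085 0.1528]  S=[0.2074]  K=[0.5827; 0.7003]  nu=[2.8583]  x^+=[3.9524, -1.1184]  P^+=[0.4446 0.0036; 0.0036 0.7283]
step 2: x^-=[3.8294, -1.1184]  P^-=[0.5742 0.0697; 0.0697 0.9383]  H_jac=[0.0703 0.2406]  S=[0.2195]  K=[0.2602; 1.0508]  nu=[0.7842]  x^+=[4.0334, -0.2944]  P^+=[0.5593 0.0097; 0.0097 0.6959]
step 3: x^-=[4.0010, -0.2944]  P^-=[0.6898 0.0722; 0.0722 0.9059]  H_jac=[0.0183 0.2486]  S=[0.2169]  K=[0.1410; 1.0445]  nu=[0.5135]  x^+=[4.0734, 0.2419]  P^+=[0.6855 0.0403; 0.0403 0.6693]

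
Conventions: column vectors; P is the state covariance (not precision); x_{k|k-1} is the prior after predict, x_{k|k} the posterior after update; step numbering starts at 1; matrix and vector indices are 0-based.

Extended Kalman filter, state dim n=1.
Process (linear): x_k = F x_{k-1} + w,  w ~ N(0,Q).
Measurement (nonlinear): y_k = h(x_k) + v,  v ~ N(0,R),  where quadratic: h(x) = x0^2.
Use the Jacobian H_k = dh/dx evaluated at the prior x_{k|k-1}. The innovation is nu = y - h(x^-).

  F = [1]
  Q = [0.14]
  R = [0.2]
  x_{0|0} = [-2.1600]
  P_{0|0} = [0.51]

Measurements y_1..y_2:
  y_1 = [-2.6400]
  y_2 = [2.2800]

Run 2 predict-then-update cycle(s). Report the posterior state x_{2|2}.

step 1: x^-=[-2.1600]  P^-=[0.6500]  H_jac=[-4.3200]  S=[12.3306]  K=[-0.2277]  nu=[-7.3056]  x^+=[-0.4963]  P^+=[0.0105]
step 2: x^-=[-0.4963]  P^-=[0.1505]  H_jac=[-0.9926]  S=[0.3483]  K=[-0.4290]  nu=[2.0337]  x^+=[-1.3688]  P^+=[0.0864]

x_post = [-1.3688]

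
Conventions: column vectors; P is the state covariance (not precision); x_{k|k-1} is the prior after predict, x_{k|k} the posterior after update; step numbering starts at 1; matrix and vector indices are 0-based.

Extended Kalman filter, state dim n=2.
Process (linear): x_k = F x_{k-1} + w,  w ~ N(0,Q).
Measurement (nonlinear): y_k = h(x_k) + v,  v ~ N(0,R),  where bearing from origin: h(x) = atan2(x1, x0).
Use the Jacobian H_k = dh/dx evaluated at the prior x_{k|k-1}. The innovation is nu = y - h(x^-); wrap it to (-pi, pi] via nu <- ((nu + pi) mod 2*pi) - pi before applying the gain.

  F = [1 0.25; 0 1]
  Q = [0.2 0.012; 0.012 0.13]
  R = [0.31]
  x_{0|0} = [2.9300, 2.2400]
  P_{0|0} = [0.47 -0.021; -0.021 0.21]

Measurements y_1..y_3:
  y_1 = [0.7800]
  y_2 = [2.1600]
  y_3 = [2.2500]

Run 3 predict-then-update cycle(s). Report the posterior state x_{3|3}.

step 1: x^-=[3.4900, 2.2400]  P^-=[0.6726 0.0435; 0.0435 0.3400]  H_jac=[-0.1302 0.2029]  S=[0.3331]  K=[-0.2365; 0.1901]  nu=[0.2094]  x^+=[3.4405, 2.2798]  P^+=[0.6540 0.0585; 0.0585 0.3280]
step 2: x^-=[4.0104, 2.2798]  P^-=[0.9037 0.1525; 0.1525 0.4580]  H_jac=[-0.1071 0.1885]  S=[0.3305]  K=[-0.2060; 0.2117]  nu=[1.6431]  x^+=[3.6719, 2.6277]  P^+=[0.8897 0.1669; 0.1669 0.4431]
step 3: x^-=[4.3289, 2.6277]  P^-=[1.2008 0.2897; 0.2897 0.5731]  H_jac=[-0.1025 0.1688]  S=[0.3289]  K=[-0.2254; 0.2039]  nu=[1.7044]  x^+=[3.9446, 2.9752]  P^+=[1.1841 0.3048; 0.3048 0.5595]

x_post = [3.9446, 2.9752]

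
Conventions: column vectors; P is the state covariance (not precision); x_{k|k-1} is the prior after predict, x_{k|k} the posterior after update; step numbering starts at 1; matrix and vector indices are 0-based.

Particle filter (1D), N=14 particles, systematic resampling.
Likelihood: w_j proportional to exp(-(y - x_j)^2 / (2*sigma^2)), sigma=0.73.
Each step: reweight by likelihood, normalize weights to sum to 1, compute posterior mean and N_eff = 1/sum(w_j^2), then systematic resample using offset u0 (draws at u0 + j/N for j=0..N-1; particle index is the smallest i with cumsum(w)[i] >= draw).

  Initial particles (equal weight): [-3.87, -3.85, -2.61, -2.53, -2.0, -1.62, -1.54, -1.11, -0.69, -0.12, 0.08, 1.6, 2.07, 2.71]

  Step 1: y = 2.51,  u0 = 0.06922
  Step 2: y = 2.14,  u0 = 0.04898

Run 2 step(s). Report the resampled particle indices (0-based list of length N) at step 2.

resampled_idx = [0, 1, 2, 3, 4, 5, 6, 7, 7, 9, 10, 11, 12, 13]

step 1: w=[0.0000, 0.0000, 0.0000, 0.0000, 0.0000, 0.0000, 0.0000, 0.0000, 0.0000, 0.0007, 0.0017, 0.2032, 0.3686, 0.4257]  mean=2.2419  Neff=2.7900  idx=[11, 11, 12, 12, 12, 12, 12, 12, 13, 13, 13, 13, 13, 13]
step 2: w=[0.0638, 0.0638, 0.0835, 0.0835, 0.0835, 0.0835, 0.0835, 0.0835, 0.0619, 0.0619, 0.0619, 0.0619, 0.0619, 0.0619]  mean=2.2476  Neff=13.7040  idx=[0, 1, 2, 3, 4, 5, 6, 7, 7, 9, 10, 11, 12, 13]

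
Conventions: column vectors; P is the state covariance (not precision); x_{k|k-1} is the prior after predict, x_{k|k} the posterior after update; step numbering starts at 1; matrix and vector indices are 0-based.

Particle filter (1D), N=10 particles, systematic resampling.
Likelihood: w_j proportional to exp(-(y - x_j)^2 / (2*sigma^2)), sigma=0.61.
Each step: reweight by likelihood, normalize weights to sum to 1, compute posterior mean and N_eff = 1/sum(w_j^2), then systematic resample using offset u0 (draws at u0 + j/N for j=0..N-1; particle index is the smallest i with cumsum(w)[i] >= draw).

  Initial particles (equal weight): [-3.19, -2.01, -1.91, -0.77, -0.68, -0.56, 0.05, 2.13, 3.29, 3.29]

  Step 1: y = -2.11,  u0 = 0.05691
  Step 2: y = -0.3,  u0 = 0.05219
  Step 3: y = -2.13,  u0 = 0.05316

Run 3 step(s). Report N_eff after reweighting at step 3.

step 1: w=[0.0892, 0.4220, 0.4053, 0.0383, 0.0274, 0.0169, 0.0008, 0.0000, 0.0000, 0.0000]  mean=-1.9646  Neff=2.8342  idx=[0, 1, 1, 1, 1, 2, 2, 2, 2, 4]
step 2: w=[0.0000, 0.0192, 0.0192, 0.0192, 0.0192, 0.0300, 0.0300, 0.0300, 0.0300, 0.8034]  mean=-0.9295  Neff=1.5371  idx=[3, 7, 9, 9, 9, 9, 9, 9, 9, 9]
step 3: w=[0.4100, 0.3917, 0.0248, 0.0248, 0.0248, 0.0248, 0.0248, 0.0248, 0.0248, 0.0248]  mean=-1.7071  Neff=3.0633  idx=[0, 0, 0, 0, 1, 1, 1, 1, 4, 8]

N_eff = 3.0633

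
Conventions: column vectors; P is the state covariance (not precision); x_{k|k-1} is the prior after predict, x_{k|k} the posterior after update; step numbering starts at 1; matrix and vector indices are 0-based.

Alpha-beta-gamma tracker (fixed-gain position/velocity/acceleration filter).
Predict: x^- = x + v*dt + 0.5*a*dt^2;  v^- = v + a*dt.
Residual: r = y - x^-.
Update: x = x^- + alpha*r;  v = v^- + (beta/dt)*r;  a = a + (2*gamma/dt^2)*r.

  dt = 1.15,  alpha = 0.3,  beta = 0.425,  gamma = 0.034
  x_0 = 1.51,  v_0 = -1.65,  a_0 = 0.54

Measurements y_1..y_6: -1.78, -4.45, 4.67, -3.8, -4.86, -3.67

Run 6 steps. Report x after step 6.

x_post = -1.6788

step 1: x_pred=-0.0304  r=-1.7496  x^+=-0.5553  v^+=-1.6756  a^+=0.4500
step 2: x_pred=-2.1846  r=-2.2654  x^+=-2.8642  v^+=-1.9952  a^+=0.3336
step 3: x_pred=-4.9382  r=9.6082  x^+=-2.0557  v^+=1.9392  a^+=0.8276
step 4: x_pred=0.7216  r=-4.5216  x^+=-0.6349  v^+=1.2199  a^+=0.5951
step 5: x_pred=1.1615  r=-6.0215  x^+=-0.6449  v^+=-0.3211  a^+=0.2855
step 6: x_pred=-0.8254  r=-2.8446  x^+=-1.6788  v^+=-1.0440  a^+=0.1392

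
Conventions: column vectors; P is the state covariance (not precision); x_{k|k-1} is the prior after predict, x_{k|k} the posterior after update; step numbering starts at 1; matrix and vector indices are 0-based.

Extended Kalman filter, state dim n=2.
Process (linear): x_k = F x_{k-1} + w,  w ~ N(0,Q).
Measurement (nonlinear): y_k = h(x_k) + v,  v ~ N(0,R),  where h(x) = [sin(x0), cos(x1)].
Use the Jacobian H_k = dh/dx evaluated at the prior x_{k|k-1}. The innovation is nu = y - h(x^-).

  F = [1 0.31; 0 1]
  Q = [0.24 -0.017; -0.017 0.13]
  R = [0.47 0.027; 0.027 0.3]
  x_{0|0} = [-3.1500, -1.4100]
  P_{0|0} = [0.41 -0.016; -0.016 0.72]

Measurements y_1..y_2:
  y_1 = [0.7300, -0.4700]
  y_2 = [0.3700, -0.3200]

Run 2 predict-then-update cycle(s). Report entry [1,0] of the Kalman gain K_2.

step 1: x^-=[-3.5871, -1.4100]  P^-=[0.7093 0.1902; 0.1902 0.8500]  H_jac=[-0.9024 0.0000; 0.0000 0.9871]  S=[1.0476 -0.1424; -0.1424 1.1282]  K=[-0.5986 0.0908; -0.0638 0.7356]  nu=[0.2991, -0.6301]  x^+=[-3.8234, -1.8926]  P^+=[0.3091 0.0112; 0.0112 0.2218]
step 2: x^-=[-4.4101, -1.8926]  P^-=[0.5774 0.0630; 0.0630 0.3518]  H_jac=[-0.2977 0.0000; 0.0000 0.9487]  S=[0.5212 0.0092; 0.0092 0.6166]  K=[-0.3316 0.1019; -0.0456 0.5420]  nu=[-0.5847, -0.0037]  x^+=[-4.2166, -1.8680]  P^+=[0.5143 0.0228; 0.0228 0.1701]

K[1,0] = -0.0456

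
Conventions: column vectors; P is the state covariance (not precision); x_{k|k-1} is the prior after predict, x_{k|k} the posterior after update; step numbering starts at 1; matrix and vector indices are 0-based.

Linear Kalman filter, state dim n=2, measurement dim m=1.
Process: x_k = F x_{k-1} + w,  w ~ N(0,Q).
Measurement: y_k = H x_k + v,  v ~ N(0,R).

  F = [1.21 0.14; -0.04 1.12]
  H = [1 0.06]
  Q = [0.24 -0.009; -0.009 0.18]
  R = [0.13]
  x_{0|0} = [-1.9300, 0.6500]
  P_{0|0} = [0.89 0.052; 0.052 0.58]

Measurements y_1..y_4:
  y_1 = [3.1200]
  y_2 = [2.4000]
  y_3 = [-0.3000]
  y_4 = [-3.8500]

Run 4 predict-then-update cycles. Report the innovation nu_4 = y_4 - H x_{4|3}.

step 1: x^-=[-2.2443, 0.8052]  P^-=[1.5720 0.1090; 0.1090 0.9043]  S=[1.7184]  K=[0.9186; 0.0950]  nu=[5.3160]  x^+=[2.6392, 1.3104]  P^+=[0.1219 -0.0410; -0.0410 0.8888]
step 2: x^-=[3.3769, 1.3621]  P^-=[0.4220 0.0692; 0.0692 1.2988]  S=[0.5650]  K=[0.7543; 0.2604]  nu=[-1.0586]  x^+=[2.5784, 1.0865]  P^+=[0.1006 -0.0418; -0.0418 1.2605]
step 3: x^-=[3.2720, 1.1137]  P^-=[0.3978 0.1274; 0.1274 1.7650]  S=[0.5494]  K=[0.7379; 0.4246]  nu=[-3.6388]  x^+=[0.5869, -0.4314]  P^+=[0.0986 -0.0448; -0.0448 1.6660]
step 4: x^-=[0.6497, -0.5066]  P^-=[0.4019 0.1870; 0.1870 2.2740]  S=[0.5625]  K=[0.7344; 0.5751]  nu=[-4.4693]  x^+=[-2.6325, -3.0768]  P^+=[0.0985 -0.0505; -0.0505 2.0880]

innov = [-4.4693]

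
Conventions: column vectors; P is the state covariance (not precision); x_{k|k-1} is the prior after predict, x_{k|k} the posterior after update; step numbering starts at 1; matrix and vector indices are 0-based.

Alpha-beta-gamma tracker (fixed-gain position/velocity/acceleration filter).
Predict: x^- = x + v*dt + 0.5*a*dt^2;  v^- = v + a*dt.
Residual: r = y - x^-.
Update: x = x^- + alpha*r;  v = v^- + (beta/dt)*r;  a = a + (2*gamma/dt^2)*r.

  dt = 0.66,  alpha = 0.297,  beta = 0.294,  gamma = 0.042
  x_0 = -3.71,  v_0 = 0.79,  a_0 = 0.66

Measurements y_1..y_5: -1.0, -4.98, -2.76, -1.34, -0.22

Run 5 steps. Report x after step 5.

step 1: x_pred=-3.0449  r=2.0449  x^+=-2.4375  v^+=2.1365  a^+=1.0543
step 2: x_pred=-0.7978  r=-4.1822  x^+=-2.0399  v^+=0.9694  a^+=0.2478
step 3: x_pred=-1.3462  r=-1.4138  x^+=-1.7661  v^+=0.5031  a^+=-0.0248
step 4: x_pred=-1.4394  r=0.0994  x^+=-1.4099  v^+=0.5311  a^+=-0.0056
step 5: x_pred=-1.0606  r=0.8406  x^+=-0.8109  v^+=0.9018  a^+=0.1565

x_post = -0.8109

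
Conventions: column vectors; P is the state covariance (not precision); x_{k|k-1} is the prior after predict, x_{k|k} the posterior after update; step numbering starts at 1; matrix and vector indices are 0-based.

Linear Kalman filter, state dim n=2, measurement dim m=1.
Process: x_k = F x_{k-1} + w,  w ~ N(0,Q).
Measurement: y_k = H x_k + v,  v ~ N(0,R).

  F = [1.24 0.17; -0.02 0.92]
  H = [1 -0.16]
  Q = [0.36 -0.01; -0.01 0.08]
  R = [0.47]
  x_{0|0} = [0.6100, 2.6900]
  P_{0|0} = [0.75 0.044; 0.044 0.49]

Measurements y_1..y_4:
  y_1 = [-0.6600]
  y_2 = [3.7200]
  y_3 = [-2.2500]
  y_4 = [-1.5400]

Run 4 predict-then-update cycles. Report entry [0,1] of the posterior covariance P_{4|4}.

P_post[0,1] = 0.1134

step 1: x^-=[1.2137, 2.4626]  P^-=[1.5459 0.0981; 0.0981 0.4934]  S=[1.9972]  K=[0.7662; 0.0096]  nu=[-1.4797]  x^+=[0.0800, 2.4484]  P^+=[0.3735 0.0834; 0.0834 0.4932]
step 2: x^-=[0.5154, 2.2509]  P^-=[0.9837 0.1528; 0.1528 0.4946]  S=[1.4174]  K=[0.6767; 0.0519]  nu=[3.5648]  x^+=[2.9278, 2.4361]  P^+=[0.3345 0.1029; 0.1029 0.4907]
step 3: x^-=[4.0446, 2.1827]  P^-=[0.9320 0.1755; 0.1755 0.4917]  S=[1.3584]  K=[0.6654; 0.0713]  nu=[-5.9453]  x^+=[0.0885, 1.7588]  P^+=[0.3305 0.1111; 0.1111 0.4848]
step 4: x^-=[0.4087, 1.6163]  P^-=[0.9290 0.1840; 0.1840 0.4864]  S=[1.3526]  K=[0.6651; 0.0785]  nu=[-1.6901]  x^+=[-0.7153, 1.4837]  P^+=[0.3307 0.1134; 0.1134 0.4780]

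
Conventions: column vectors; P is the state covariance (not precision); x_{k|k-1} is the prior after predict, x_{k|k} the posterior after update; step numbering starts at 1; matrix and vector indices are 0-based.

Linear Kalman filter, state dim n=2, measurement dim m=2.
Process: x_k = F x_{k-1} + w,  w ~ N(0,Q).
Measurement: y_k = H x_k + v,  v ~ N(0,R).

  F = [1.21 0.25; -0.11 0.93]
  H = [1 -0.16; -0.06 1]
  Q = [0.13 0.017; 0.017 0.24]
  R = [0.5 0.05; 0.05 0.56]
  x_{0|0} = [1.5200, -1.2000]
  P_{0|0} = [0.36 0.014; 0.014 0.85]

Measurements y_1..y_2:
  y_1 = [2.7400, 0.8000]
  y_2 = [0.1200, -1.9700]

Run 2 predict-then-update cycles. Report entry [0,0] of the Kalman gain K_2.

K[0,0] = 0.5597

step 1: x^-=[1.5392, -1.2832]  P^-=[0.7187 0.1821; 0.1821 0.9767]  S=[1.1854 0.0344; 0.0344 1.5174]  K=[0.5794 0.0784; 0.0033 0.6364]  nu=[0.9955, 2.1756]  x^+=[2.2866, 0.1045]  P^+=[0.3082 0.0914; 0.0914 0.3620]
step 2: x^-=[2.7929, -0.1543]  P^-=[0.6592 0.1605; 0.1605 0.5381]  S=[1.1216 0.0863; 0.0863 1.0813]  K=[0.5597 0.0671; 0.0288 0.4865]  nu=[-2.6976, -1.6481]  x^+=[1.1725, -1.0339]  P^+=[0.2965 0.0834; 0.0834 0.2789]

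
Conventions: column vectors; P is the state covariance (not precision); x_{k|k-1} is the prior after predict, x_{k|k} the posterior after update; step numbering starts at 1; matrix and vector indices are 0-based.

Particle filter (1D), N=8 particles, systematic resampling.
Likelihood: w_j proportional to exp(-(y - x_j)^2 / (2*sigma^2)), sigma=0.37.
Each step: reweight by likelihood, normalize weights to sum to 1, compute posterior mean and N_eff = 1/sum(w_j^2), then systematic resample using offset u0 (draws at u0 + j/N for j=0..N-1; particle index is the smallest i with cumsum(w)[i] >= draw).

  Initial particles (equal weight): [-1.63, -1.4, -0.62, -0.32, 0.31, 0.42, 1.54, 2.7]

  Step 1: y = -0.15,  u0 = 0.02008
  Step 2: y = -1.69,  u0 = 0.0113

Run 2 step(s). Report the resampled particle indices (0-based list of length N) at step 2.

step 1: w=[0.0002, 0.0016, 0.2108, 0.4251, 0.2181, 0.1442, 0.0000, 0.0000]  mean=-0.1410  Neff=3.4068  idx=[2, 2, 3, 3, 3, 4, 4, 5]
step 2: w=[0.4531, 0.4531, 0.0313, 0.0313, 0.0313, 0.0000, 0.0000, 0.0000]  mean=-0.5918  Neff=2.4184  idx=[0, 0, 0, 0, 1, 1, 1, 1]

resampled_idx = [0, 0, 0, 0, 1, 1, 1, 1]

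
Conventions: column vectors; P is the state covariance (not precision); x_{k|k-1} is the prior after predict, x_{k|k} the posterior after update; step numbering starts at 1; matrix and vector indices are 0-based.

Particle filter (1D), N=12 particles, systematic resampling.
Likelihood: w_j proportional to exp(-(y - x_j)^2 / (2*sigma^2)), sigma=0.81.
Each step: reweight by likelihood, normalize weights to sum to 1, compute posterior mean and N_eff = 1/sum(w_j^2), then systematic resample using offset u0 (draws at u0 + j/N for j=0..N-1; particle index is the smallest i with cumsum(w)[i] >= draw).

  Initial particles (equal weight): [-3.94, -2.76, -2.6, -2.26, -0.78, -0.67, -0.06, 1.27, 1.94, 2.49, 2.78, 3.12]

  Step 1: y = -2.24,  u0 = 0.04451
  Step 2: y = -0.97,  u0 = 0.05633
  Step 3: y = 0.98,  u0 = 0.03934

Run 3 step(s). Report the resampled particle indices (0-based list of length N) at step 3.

resampled_idx = [8, 8, 8, 9, 9, 9, 10, 10, 10, 11, 11, 11]

step 1: w=[0.0345, 0.2538, 0.2825, 0.3118, 0.0614, 0.0477, 0.0083, 0.0000, 0.0000, 0.0000, 0.0000, 0.0000]  mean=-2.3557  Neff=4.0206  idx=[1, 1, 1, 2, 2, 2, 2, 3, 3, 3, 3, 5]
step 2: w=[0.0305, 0.0305, 0.0305, 0.0464, 0.0464, 0.0464, 0.0464, 0.0988, 0.0988, 0.0988, 0.0988, 0.3278]  mean=-1.8476  Neff=6.3334  idx=[1, 4, 5, 7, 8, 8, 9, 10, 11, 11, 11, 11]
step 3: w=[0.0000, 0.0001, 0.0001, 0.0007, 0.0007, 0.0007, 0.0007, 0.0007, 0.2491, 0.2491, 0.2491, 0.2491]  mean=-0.6758  Neff=4.0289  idx=[8, 8, 8, 9, 9, 9, 10, 10, 10, 11, 11, 11]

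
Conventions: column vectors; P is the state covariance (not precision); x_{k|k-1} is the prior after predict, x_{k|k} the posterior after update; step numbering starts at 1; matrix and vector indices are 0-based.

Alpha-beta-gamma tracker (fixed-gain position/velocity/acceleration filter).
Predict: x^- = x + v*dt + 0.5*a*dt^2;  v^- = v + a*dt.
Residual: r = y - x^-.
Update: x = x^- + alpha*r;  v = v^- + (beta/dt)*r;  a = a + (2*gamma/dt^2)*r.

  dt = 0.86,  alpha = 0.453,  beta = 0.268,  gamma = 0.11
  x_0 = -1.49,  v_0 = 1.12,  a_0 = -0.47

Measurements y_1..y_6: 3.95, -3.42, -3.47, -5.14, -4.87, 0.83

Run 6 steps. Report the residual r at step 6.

resid = 13.1496

step 1: x_pred=-0.7006  r=4.6506  x^+=1.4061  v^+=2.1651  a^+=0.9134
step 2: x_pred=3.6058  r=-7.0258  x^+=0.4231  v^+=0.7611  a^+=-1.1765
step 3: x_pred=0.6426  r=-4.1126  x^+=-1.2204  v^+=-1.5323  a^+=-2.3999
step 4: x_pred=-3.4257  r=-1.7143  x^+=-4.2023  v^+=-4.1304  a^+=-2.9098
step 5: x_pred=-8.8305  r=3.9605  x^+=-7.0364  v^+=-5.3987  a^+=-1.7317
step 6: x_pred=-12.3196  r=13.1496  x^+=-6.3628  v^+=-2.7902  a^+=2.1797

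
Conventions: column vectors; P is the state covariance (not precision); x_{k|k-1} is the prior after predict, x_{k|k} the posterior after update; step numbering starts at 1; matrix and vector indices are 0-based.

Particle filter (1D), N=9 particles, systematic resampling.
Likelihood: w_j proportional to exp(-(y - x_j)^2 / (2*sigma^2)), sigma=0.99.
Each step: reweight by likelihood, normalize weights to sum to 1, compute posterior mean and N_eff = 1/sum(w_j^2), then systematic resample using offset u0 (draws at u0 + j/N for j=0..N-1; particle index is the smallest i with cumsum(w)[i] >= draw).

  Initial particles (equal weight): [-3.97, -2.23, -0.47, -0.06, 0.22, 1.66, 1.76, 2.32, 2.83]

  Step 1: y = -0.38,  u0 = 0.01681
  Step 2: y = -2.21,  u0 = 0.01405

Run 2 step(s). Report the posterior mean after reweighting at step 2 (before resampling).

post_mean = -1.2694

step 1: w=[0.0004, 0.0545, 0.3113, 0.2967, 0.2602, 0.0374, 0.0302, 0.0076, 0.0016]  mean=-0.0927  Neff=3.8763  idx=[1, 2, 2, 2, 3, 3, 4, 4, 4]
step 2: w=[0.5058, 0.1080, 0.1080, 0.1080, 0.0479, 0.0479, 0.0249, 0.0249, 0.0249]  mean=-1.2694  Neff=3.3645  idx=[0, 0, 0, 0, 0, 1, 2, 3, 5]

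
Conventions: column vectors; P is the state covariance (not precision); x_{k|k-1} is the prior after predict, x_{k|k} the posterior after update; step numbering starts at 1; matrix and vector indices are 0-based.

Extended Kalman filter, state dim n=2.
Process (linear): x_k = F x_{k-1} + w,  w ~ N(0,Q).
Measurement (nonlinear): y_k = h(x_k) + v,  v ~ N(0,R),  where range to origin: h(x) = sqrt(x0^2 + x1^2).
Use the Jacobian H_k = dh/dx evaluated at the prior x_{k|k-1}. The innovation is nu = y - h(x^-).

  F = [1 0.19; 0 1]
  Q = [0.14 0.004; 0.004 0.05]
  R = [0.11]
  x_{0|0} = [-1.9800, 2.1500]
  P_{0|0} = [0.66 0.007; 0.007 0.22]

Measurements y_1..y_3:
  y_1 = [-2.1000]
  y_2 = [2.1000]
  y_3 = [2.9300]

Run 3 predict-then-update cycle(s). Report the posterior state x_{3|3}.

step 1: x^-=[-1.5715, 2.1500]  P^-=[0.8106 0.0528; 0.0528 0.2700]  H_jac=[-0.5901 0.8073]  S=[0.5179]  K=[-0.8412; 0.3607]  nu=[-4.7631]  x^+=[2.4354, 0.4319]  P^+=[0.4441 0.2100; 0.2100 0.2026]
step 2: x^-=[2.5175, 0.4319]  P^-=[0.6712 0.2525; 0.2525 0.2526]  H_jac=[0.9856 0.1691]  S=[0.8534]  K=[0.8252; 0.3416]  nu=[-0.4543]  x^+=[2.1426, 0.2767]  P^+=[0.0901 0.0119; 0.0119 0.1530]
step 3: x^-=[2.1952, 0.2767]  P^-=[0.2401 0.0449; 0.0449 0.2030]  H_jac=[0.9921 0.1251]  S=[0.3607]  K=[0.6761; 0.1940]  nu=[0.7174]  x^+=[2.6802, 0.4160]  P^+=[0.0753 -0.0024; -0.0024 0.1894]

x_post = [2.6802, 0.4160]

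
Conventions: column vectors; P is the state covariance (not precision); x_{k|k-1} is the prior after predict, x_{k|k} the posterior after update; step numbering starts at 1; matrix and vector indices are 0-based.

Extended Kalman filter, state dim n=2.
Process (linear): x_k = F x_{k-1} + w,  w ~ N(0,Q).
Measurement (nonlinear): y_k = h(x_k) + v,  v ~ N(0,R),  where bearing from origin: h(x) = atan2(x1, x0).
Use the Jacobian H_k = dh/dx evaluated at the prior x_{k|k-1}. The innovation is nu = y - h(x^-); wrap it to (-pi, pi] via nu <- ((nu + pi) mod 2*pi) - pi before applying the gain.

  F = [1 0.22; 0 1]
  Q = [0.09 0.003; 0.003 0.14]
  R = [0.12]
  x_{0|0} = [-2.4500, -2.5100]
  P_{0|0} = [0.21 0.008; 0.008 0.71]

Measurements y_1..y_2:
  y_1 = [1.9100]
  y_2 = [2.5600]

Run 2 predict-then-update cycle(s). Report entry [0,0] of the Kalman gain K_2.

step 1: x^-=[-3.0022, -2.5100]  P^-=[0.3379 0.1672; 0.1672 0.8500]  H_jac=[0.1639 -0.1961]  S=[0.1510]  K=[0.1497; -0.9221]  nu=[-1.9279]  x^+=[-3.2908, -0.7323]  P^+=[0.3345 0.1880; 0.1880 0.7216]
step 2: x^-=[-3.4519, -0.7323]  P^-=[0.5422 0.3498; 0.3498 0.8616]  H_jac=[0.0588 -0.2772]  S=[0.1767]  K=[-0.3684; -1.2354]  nu=[-0.7906]  x^+=[-3.1606, 0.2445]  P^+=[0.5182 0.2694; 0.2694 0.5919]

K[0,0] = -0.3684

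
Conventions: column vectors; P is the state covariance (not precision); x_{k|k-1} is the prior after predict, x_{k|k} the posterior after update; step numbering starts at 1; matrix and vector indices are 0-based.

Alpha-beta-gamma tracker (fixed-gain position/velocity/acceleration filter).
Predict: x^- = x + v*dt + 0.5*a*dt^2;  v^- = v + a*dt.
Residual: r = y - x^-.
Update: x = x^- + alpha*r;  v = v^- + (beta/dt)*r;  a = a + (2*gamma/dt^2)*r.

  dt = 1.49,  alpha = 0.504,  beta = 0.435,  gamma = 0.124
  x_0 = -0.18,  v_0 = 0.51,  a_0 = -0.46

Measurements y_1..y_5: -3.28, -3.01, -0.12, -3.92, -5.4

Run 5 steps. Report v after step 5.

step 1: x_pred=0.0693  r=-3.3493  x^+=-1.6188  v^+=-1.1532  a^+=-0.8341
step 2: x_pred=-4.2630  r=1.2530  x^+=-3.6315  v^+=-2.0303  a^+=-0.6942
step 3: x_pred=-7.4271  r=7.3071  x^+=-3.7443  v^+=-0.9313  a^+=0.1221
step 4: x_pred=-4.9964  r=1.0764  x^+=-4.4539  v^+=-0.4351  a^+=0.2423
step 5: x_pred=-4.8332  r=-0.5668  x^+=-5.1189  v^+=-0.2395  a^+=0.1790

v_post = -0.2395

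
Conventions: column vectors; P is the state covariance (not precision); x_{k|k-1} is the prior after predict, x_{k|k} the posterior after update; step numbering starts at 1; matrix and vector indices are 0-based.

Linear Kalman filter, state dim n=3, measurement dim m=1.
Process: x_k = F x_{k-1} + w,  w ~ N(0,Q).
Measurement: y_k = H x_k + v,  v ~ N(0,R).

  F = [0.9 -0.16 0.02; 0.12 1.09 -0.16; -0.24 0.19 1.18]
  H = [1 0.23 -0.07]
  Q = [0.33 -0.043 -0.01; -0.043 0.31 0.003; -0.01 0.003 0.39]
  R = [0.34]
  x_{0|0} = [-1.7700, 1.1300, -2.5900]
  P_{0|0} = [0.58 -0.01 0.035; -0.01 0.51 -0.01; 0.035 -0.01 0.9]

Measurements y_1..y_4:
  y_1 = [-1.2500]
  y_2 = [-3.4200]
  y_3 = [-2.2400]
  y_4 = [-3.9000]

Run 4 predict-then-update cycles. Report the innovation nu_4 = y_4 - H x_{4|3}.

innov = [-1.4096]

step 1: x^-=[-1.8256, 1.4337, -2.4167]  P^-=[0.8174 -0.0872 -0.0928; -0.0872 0.9469 -0.0819; -0.0928 -0.0819 1.6716]  S=[1.1912]  K=[0.6748; 0.1144; -0.1919]  nu=[0.0767]  x^+=[-1.7739, 1.4425, -2.4314]  P^+=[0.2750 -0.1792 0.0615; -0.1792 0.9313 -0.0557; 0.0615 -0.0557 1.6277]
step 2: x^-=[-1.8759, 1.7485, -2.1693]  P^-=[0.6314 -0.3646 -0.0215; -0.3646 1.4323 -0.1355; -0.0215 -0.1355 2.6624]  S=[0.8998]  K=[0.6101; -0.0286; -0.2656]  nu=[-2.0981]  x^+=[-3.1560, 1.8084, -1.6120]  P^+=[0.2964 -0.3489 0.1243; -0.3489 1.4315 -0.1423; 0.1243 -0.1423 2.5989]
step 3: x^-=[-3.1620, 1.8504, -0.8011]  P^-=[0.7137 -0.6289 0.0285; -0.6289 2.0352 -0.2727; 0.0285 -0.2727 3.9751]  S=[0.8963]  K=[0.6326; -0.1581; -0.3486]  nu=[0.4403]  x^+=[-2.8834, 1.7807, -0.9546]  P^+=[0.3550 -0.5393 0.2262; -0.5393 2.0128 -0.3222; 0.2262 -0.3222 3.8661]
step 4: x^-=[-2.8991, 1.7477, -0.0961]  P^-=[0.8361 -0.9340 0.1292; -0.9340 2.7681 -0.5554; 0.1292 -0.5554 5.6429]  S=[0.9203]  K=[0.6652; -0.2809; -0.4276]  nu=[-1.4096]  x^+=[-3.8368, 2.1436, 0.5067]  P^+=[0.4288 -0.7621 0.3910; -0.7621 2.6955 -0.6659; 0.3910 -0.6659 5.4746]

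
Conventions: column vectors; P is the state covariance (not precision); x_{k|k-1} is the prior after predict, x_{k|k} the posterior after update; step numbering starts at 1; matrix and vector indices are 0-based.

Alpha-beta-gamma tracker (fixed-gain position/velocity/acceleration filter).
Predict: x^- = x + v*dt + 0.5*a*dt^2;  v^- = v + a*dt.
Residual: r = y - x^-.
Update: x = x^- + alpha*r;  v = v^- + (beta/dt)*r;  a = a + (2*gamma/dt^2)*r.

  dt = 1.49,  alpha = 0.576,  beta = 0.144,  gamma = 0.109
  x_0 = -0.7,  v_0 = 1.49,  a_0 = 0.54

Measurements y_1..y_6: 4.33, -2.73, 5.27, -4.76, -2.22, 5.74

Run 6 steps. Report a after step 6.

a_post = -0.5598

step 1: x_pred=2.1195  r=2.2105  x^+=3.3928  v^+=2.5082  a^+=0.7571
step 2: x_pred=7.9704  r=-10.7004  x^+=1.8070  v^+=2.6021  a^+=-0.2937
step 3: x_pred=5.3581  r=-0.0881  x^+=5.3074  v^+=2.1560  a^+=-0.3023
step 4: x_pred=8.1843  r=-12.9443  x^+=0.7284  v^+=0.4546  a^+=-1.5734
step 5: x_pred=-0.3408  r=-1.8792  x^+=-1.4232  v^+=-2.0713  a^+=-1.7579
step 6: x_pred=-6.4608  r=12.2008  x^+=0.5669  v^+=-3.5114  a^+=-0.5598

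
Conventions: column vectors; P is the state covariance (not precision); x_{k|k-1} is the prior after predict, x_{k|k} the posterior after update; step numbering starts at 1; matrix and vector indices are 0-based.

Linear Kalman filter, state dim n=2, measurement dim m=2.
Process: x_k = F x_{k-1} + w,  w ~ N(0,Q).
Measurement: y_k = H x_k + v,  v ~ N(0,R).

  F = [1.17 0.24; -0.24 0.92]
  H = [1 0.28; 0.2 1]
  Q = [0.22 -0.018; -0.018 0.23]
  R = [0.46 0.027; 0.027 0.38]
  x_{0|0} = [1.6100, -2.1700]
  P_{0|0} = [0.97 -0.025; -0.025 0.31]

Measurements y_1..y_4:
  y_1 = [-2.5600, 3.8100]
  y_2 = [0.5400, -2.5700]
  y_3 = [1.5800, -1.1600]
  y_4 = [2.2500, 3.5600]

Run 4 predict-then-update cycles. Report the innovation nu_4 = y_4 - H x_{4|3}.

innov = [1.8062, 4.5441]

step 1: x^-=[1.3629, -2.3828]  P^-=[1.5516 -0.2474; -0.2474 0.5593]  S=[1.9170 0.2327; 0.2327 0.9024]  K=[0.7895 -0.1338; -0.1197 0.5958]  nu=[-3.2557, 5.9202]  x^+=[-2.0000, 1.5342]  P^+=[0.3897 -0.1075; -0.1075 0.2447]
step 2: x^-=[-1.9718, 1.8915]  P^-=[0.7072 -0.1829; -0.1829 0.5070]  S=[1.1045 0.1173; 0.1173 0.8421]  K=[0.6081 -0.1339; -0.0978 0.5722]  nu=[1.9822, -4.0671]  x^+=[-0.2218, -0.6297]  P^+=[0.3027 -0.0950; -0.0950 0.2338]
step 3: x^-=[-0.4106, -0.5261]  P^-=[0.5945 -0.1482; -0.1482 0.4873]  S=[1.0097 0.1259; 0.1259 0.8318]  K=[0.5627 -0.1203; -0.0817 0.5626]  nu=[2.1380, -0.5518]  x^+=[0.8588, -1.0113]  P^+=[0.2798 -0.0865; -0.0865 0.2289]
step 4: x^-=[0.7620, -1.1365]  P^-=[0.5676 -0.1342; -0.1342 0.4780]  S=[0.9900 0.1327; 0.1327 0.8271]  K=[0.5506 -0.1133; -0.0751 0.5576]  nu=[1.8062, 4.5441]  x^+=[1.2417, 1.2616]  P^+=[0.2734 -0.0829; -0.0829 0.2264]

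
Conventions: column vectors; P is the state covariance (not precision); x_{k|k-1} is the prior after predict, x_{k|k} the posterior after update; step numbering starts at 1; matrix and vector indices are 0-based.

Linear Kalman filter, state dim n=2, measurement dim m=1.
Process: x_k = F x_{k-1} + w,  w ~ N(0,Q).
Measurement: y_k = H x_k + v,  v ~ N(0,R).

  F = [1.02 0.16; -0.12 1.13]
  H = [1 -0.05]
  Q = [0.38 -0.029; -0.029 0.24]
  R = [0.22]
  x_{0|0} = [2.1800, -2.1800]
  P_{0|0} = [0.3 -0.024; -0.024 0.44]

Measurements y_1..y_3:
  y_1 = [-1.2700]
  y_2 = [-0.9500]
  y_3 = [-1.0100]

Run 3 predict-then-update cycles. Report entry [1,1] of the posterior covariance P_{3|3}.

step 1: x^-=[1.8748, -2.7250]  P^-=[0.6956 -0.0134; -0.0134 0.8127]  S=[0.9189]  K=[0.7576; -0.0588]  nu=[-3.2811]  x^+=[-0.6111, -2.5322]  P^+=[0.1681 0.0275; 0.0275 0.8095]
step 2: x^-=[-1.0285, -2.7880]  P^-=[0.5846 0.1280; 0.1280 1.2686]  S=[0.7949]  K=[0.7273; 0.0812]  nu=[-0.0609]  x^+=[-1.0728, -2.7930]  P^+=[0.1641 0.0810; 0.0810 1.2633]
step 3: x^-=[-1.5411, -3.0273]  P^-=[0.6095 0.2712; 0.2712 1.8335]  S=[0.8069]  K=[0.7385; 0.2224]  nu=[0.3797]  x^+=[-1.2607, -2.9429]  P^+=[0.1694 0.1386; 0.1386 1.7936]

P_post[1,1] = 1.7936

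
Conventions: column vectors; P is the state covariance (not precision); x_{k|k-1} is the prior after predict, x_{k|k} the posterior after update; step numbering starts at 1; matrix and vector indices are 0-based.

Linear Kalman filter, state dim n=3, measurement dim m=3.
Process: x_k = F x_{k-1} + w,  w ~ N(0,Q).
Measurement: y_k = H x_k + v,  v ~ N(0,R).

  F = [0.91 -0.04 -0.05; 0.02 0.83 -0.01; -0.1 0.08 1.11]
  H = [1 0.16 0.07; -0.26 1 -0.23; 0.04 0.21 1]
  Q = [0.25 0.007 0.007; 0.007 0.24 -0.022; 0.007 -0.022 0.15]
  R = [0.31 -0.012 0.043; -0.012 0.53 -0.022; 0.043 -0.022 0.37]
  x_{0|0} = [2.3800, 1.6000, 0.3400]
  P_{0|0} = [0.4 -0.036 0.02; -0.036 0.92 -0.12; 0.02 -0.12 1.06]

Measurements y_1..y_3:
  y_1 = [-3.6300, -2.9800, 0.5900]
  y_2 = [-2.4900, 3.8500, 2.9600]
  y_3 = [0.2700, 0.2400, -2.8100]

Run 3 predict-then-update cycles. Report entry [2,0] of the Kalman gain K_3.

step 1: x^-=[2.0848, 1.3722, 0.2674]  P^-=[0.5857 -0.0382 -0.0678; -0.0382 0.8748 -0.0805; -0.0678 -0.0805 1.4407]  S=[0.9016 -0.0699 0.1063; -0.0699 1.5694 -0.2336; 0.1063 -0.2336 1.8104]  K=[0.6395 -0.0946 -0.0787; 0.1384 0.6004 0.1255; -0.0795 -0.1399 0.7716]  nu=[-5.9531, -3.7487, -0.0490]  x^+=[-1.3635, -1.7087, 1.2275]  P^+=[0.1974 -0.0062 -0.0061; -0.0062 0.3064 -0.0249; -0.0061 -0.0249 0.2906]
step 2: x^-=[-1.2339, -1.4577, 1.3622]  P^-=[0.4156 -0.0030 -0.0336; -0.0030 0.4514 -0.0279; -0.0336 -0.0279 0.5091]  S=[0.7334 -0.0515 0.0712; -0.0515 1.0468 -0.0660; 0.0712 -0.0660 0.8852]  K=[0.5644 -0.0754 -0.0709; 0.1136 0.4500 0.0999; -0.0650 -0.0977 0.5649]  nu=[-1.1183, 5.3002, 1.9533]  x^+=[-2.4034, 0.9955, 2.0205]  P^+=[0.1736 -0.0016 -0.0069; -0.0016 0.2307 -0.0164; -0.0069 -0.0164 0.2121]
step 3: x^-=[-2.3279, 0.7580, 2.5628]  P^-=[0.3953 0.0021 -0.0276; 0.0021 0.3993 -0.0245; -0.0276 -0.0245 0.4132]  S=[0.7138 -0.0495 0.0696; -0.0495 0.9847 -0.0532; 0.0696 -0.0532 0.7889]  K=[0.5532 -0.0717 -0.0681; 0.1101 0.4212 0.0940; -0.0601 -0.0893 0.5151]  nu=[2.2972, -0.5338, -5.4388]  x^+=[-0.6485, 0.2748, -0.3290]  P^+=[0.1700 -0.0004 -0.0065; -0.0004 0.2163 -0.0152; -0.0065 -0.0152 0.1934]

K[2,0] = -0.0601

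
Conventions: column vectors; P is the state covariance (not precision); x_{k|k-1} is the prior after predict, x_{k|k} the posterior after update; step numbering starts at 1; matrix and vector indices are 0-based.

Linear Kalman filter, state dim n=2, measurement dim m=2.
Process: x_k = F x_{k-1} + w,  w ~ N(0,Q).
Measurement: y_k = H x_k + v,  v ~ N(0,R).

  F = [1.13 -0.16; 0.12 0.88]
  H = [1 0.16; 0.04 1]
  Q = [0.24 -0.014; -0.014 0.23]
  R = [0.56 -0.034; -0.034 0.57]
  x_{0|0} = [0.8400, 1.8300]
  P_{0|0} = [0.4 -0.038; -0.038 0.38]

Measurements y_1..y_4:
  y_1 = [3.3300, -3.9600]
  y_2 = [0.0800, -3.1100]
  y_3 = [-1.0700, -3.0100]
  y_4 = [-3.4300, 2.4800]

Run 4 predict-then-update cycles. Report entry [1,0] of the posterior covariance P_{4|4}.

step 1: x^-=[0.6564, 1.7112]  P^-=[0.7742 -0.0503; -0.0503 0.5220]  S=[1.3315 0.0298; 0.0298 1.0892]  K=[0.5762 -0.0336; 0.0142 0.4770]  nu=[2.3998, -5.6975]  x^+=[2.2303, -0.9724]  P^+=[0.3321 -0.0520; -0.0520 0.2735]
step 2: x^-=[2.6758, -0.5880]  P^-=[0.6899 -0.0582; -0.0582 0.4356]  S=[1.2424 0.0047; 0.0047 1.0020]  K=[0.5479 -0.0331; 0.0076 0.4323]  nu=[-2.5017, -2.6290]  x^+=[1.3921, -1.7437]  P^+=[0.3160 -0.0501; -0.0501 0.2482]
step 3: x^-=[1.8521, -1.3674]  P^-=[0.6680 -0.0550; -0.0550 0.4162]  S=[1.2210 0.0040; 0.0040 0.9828]  K=[0.5399 -0.0309; 0.0081 0.4212]  nu=[-2.7033, -1.7167]  x^+=[0.4456, -2.1124]  P^+=[0.3112 -0.0484; -0.0484 0.2417]
step 4: x^-=[0.8415, -1.8054]  P^-=[0.6610 -0.0531; -0.0531 0.4114]  S=[1.2146 0.0049; 0.0049 0.9782]  K=[0.5374 -0.0299; 0.0088 0.4184]  nu=[-3.9826, 4.2518]  x^+=[-1.4258, -0.0618]  P^+=[0.3096 -0.0477; -0.0477 0.2401]

P_post[1,0] = -0.0477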